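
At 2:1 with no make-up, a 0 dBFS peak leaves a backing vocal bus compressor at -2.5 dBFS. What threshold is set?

-5 dBFS

Gain reduction = 0 − (-2.5) = 2.5 dB; output overshoot = GR / (R − 1) = 2.5 / 1 = 2.5 dB.
Threshold = output − output overshoot = -2.5 − 2.5 = -5 dBFS.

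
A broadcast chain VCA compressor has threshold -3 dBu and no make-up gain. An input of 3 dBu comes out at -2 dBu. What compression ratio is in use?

6:1

Input overshoot = 3 − (-3) = 6 dB; output overshoot = -2 − (-3) = 1 dB.
Ratio = 6 / 1 = 6.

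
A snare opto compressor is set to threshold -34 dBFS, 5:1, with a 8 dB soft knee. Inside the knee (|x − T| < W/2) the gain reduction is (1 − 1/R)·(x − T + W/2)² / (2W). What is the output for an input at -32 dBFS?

-33.8 dBFS

x − T + W/2 = -32 − (-34) + 4 = 6.
GR = (1 − 1/5) × 6² / 16 = 0.8 × 36 / 16 = 1.8 dB.
Output = -32 − 1.8 = -33.8 dBFS.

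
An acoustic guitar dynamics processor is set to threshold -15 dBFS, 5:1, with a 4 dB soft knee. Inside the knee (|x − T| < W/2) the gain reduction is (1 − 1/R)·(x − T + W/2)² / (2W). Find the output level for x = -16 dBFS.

-16.1 dBFS

x − T + W/2 = -16 − (-15) + 2 = 1.
GR = (1 − 1/5) × 1² / 8 = 0.8 × 1 / 8 = 0.1 dB.
Output = -16 − 0.1 = -16.1 dBFS.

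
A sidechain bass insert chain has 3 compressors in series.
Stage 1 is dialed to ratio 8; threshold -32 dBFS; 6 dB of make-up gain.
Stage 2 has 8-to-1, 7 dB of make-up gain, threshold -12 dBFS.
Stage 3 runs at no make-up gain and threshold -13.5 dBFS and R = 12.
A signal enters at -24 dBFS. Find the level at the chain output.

-18 dBFS

Stage 1: -24 dBFS is 8 dB over -32 dBFS; at 8:1 that becomes 1 dB over, giving -31 dBFS; +6 dB make-up → -25 dBFS.
Stage 2: -25 dBFS ≤ -12 dBFS, so stage 2 doesn't engage; make-up brings it to -18 dBFS.
Stage 3: -18 dBFS ≤ -13.5 dBFS, so stage 3 doesn't engage; output -18 dBFS.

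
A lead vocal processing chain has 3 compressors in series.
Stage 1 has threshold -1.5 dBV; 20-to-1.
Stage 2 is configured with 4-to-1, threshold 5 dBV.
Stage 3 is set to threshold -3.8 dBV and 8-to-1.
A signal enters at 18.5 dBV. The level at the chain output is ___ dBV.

Stage 1: 18.5 dBV is 20 dB over -1.5 dBV; at 20:1 that becomes 1 dB over, giving -0.5 dBV.
Stage 2: -0.5 dBV ≤ 5 dBV, so stage 2 doesn't engage; output -0.5 dBV.
Stage 3: 3.3 dB above -3.8 dBV, reduced 8:1 to 0.4125 dB above → -3.3875 dBV.

-3.3875 dBV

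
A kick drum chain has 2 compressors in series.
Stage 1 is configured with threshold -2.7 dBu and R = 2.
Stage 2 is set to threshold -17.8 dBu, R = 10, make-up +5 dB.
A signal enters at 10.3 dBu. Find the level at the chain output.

Stage 1: 13 dB above -2.7 dBu, reduced 2:1 to 6.5 dB above → 3.8 dBu.
Stage 2: overshoot 21.6 dB → 21.6/10 = 2.16 dB → -15.64 dBu; +5 dB make-up → -10.64 dBu.

-10.64 dBu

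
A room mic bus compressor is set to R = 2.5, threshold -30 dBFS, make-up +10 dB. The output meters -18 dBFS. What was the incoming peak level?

Before make-up, the level was -18 − 10 = -28 dBFS.
That's 2 dB above the -30 dBFS threshold.
Undo the ratio: input overshoot = 2 × 2.5 = 5 dB, giving input = -25 dBFS.

-25 dBFS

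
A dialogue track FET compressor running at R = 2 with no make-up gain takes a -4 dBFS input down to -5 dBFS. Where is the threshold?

-6 dBFS

Let T be the threshold. Output overshoot = (input overshoot)/R, so -5 − T = (-4 − T)/2.
2·(-5 − T) = -4 − T → 1·T = -10 − (-4) = -6.
T = -6/1 = -6 dBFS.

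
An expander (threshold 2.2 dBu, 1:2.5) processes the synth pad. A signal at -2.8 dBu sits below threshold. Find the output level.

Below threshold, a 1:2.5 expander applies gain = (2.5−1)×(T − x) of attenuation.
(2.5−1) × 5 = 7.5 dB, so output = -2.8 − 7.5 = -10.3 dBu.

-10.3 dBu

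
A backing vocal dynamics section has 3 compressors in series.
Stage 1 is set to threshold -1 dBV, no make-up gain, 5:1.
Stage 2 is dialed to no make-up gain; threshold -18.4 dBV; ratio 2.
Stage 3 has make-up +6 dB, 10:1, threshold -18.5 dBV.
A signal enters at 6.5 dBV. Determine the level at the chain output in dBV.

Stage 1: overshoot 7.5 dB → 7.5/5 = 1.5 dB → 0.5 dBV.
Stage 2: 0.5 dBV is 18.9 dB over -18.4 dBV; at 2:1 that becomes 9.45 dB over, giving -8.95 dBV.
Stage 3: -8.95 dBV is 9.55 dB over -18.5 dBV; at 10:1 that becomes 0.955 dB over, giving -17.545 dBV; +6 dB make-up → -11.545 dBV.

-11.545 dBV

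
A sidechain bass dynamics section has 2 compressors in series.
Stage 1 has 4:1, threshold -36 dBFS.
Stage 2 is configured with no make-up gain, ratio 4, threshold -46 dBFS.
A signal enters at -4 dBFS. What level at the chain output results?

Stage 1: -4 dBFS is 32 dB over -36 dBFS; at 4:1 that becomes 8 dB over, giving -28 dBFS.
Stage 2: -28 dBFS is 18 dB over -46 dBFS; at 4:1 that becomes 4.5 dB over, giving -41.5 dBFS.

-41.5 dBFS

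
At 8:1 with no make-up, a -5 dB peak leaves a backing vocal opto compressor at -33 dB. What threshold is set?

Gain reduction = -5 − (-33) = 28 dB; output overshoot = GR / (R − 1) = 28 / 7 = 4 dB.
Threshold = output − output overshoot = -33 − 4 = -37 dB.

-37 dB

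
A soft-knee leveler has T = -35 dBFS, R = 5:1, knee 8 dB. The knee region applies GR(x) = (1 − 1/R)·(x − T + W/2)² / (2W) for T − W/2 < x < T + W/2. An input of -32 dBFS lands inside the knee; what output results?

-34.45 dBFS

x − T + W/2 = -32 − (-35) + 4 = 7.
GR = (1 − 1/5) × 7² / 16 = 0.8 × 49 / 16 = 2.45 dB.
Output = -32 − 2.45 = -34.45 dBFS.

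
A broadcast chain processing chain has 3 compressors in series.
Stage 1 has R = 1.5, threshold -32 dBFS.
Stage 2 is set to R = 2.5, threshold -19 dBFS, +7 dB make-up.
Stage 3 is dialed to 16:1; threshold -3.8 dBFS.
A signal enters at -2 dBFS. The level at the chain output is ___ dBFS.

-9.2 dBFS

Stage 1: overshoot 30 dB → 30/1.5 = 20 dB → -12 dBFS.
Stage 2: -12 dBFS is 7 dB over -19 dBFS; at 2.5:1 that becomes 2.8 dB over, giving -16.2 dBFS; +7 dB make-up → -9.2 dBFS.
Stage 3: -9.2 dBFS is at or below the -3.8 dBFS threshold — no compression; output -9.2 dBFS.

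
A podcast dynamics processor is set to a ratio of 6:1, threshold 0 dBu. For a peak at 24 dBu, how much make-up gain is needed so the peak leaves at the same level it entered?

20 dB

Overshoot 24 dB → 24/6 = 4 dB after compression, so the compressed level is 0 + 4 = 4 dBu.
Make-up = target − compressed = 24 − 4 = 20 dB.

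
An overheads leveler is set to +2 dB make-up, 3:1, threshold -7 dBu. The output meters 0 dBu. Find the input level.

8 dBu

Stripping the +2 dB make-up gives -2 dBu at the gain stage.
The compressed level sits -2 − (-7) = 5 dB over threshold.
Input overshoot = R × output overshoot = 15 dB → input = -7 + 15 = 8 dBu.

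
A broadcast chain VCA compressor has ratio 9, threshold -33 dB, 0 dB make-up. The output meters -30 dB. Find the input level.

-6 dB

Post-compression overshoot = -30 − (-33) = 3 dB.
Undo the ratio: input overshoot = 3 × 9 = 27 dB, giving input = -6 dB.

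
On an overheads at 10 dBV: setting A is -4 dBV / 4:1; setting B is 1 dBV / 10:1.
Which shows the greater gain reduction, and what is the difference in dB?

A: GR = 14 − 14/4 = 10.5 dB.
B: GR = 9 − 9/10 = 8.1 dB.
A reduces 2.4 dB more.

A, by 2.4 dB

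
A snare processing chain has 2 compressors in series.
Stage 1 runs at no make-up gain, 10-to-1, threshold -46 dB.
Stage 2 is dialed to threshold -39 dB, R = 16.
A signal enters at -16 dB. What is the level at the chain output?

-43 dB

Stage 1: -16 dB is 30 dB over -46 dB; at 10:1 that becomes 3 dB over, giving -43 dB.
Stage 2: -43 dB is at or below the -39 dB threshold — no compression; output -43 dB.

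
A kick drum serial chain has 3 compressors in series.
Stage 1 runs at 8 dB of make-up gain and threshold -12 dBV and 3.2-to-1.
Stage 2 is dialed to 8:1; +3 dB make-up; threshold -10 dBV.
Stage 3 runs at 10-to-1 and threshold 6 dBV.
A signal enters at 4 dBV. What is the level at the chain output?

-5.625 dBV

Stage 1: overshoot 16 dB → 16/3.2 = 5 dB → -7 dBV; +8 dB make-up → 1 dBV.
Stage 2: 1 dBV is 11 dB over -10 dBV; at 8:1 that becomes 1.375 dB over, giving -8.625 dBV; +3 dB make-up → -5.625 dBV.
Stage 3: -5.625 dBV ≤ 6 dBV, so stage 3 doesn't engage; output -5.625 dBV.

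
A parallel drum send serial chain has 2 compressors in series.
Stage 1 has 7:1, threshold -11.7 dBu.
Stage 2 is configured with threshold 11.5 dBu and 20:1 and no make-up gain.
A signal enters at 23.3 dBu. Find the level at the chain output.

-6.7 dBu

Stage 1: 23.3 dBu is 35 dB over -11.7 dBu; at 7:1 that becomes 5 dB over, giving -6.7 dBu.
Stage 2: -6.7 dBu ≤ 11.5 dBu, so stage 2 doesn't engage; output -6.7 dBu.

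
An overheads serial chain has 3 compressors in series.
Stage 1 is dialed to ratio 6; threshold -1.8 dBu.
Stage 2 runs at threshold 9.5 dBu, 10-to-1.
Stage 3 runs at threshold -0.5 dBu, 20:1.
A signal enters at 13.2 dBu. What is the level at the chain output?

-0.44 dBu

Stage 1: 15 dB above -1.8 dBu, reduced 6:1 to 2.5 dB above → 0.7 dBu.
Stage 2: 0.7 dBu is at or below the 9.5 dBu threshold — no compression; output 0.7 dBu.
Stage 3: 1.2 dB above -0.5 dBu, reduced 20:1 to 0.06 dB above → -0.44 dBu.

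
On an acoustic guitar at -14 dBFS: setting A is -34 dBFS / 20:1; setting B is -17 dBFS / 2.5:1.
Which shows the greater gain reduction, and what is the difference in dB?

A: 20 dB over, compressed to 1 dB over, so 19 dB of GR.
B: 3 dB over, compressed to 1.2 dB over, so 1.8 dB of GR.
A reduces 17.2 dB more.

A, by 17.2 dB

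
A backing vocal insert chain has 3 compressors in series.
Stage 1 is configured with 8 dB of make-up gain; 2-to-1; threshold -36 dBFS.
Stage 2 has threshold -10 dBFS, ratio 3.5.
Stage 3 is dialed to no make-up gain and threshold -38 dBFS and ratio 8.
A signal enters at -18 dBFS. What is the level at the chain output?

-35.625 dBFS

Stage 1: 18 dB above -36 dBFS, reduced 2:1 to 9 dB above → -27 dBFS; +8 dB make-up → -19 dBFS.
Stage 2: -19 dBFS is at or below the -10 dBFS threshold — no compression; output -19 dBFS.
Stage 3: overshoot 19 dB → 19/8 = 2.375 dB → -35.625 dBFS.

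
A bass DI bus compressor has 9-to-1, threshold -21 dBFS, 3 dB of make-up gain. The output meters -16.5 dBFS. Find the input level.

-7.5 dBFS

Before make-up, the level was -16.5 − 3 = -19.5 dBFS.
The compressed level sits -19.5 − (-21) = 1.5 dB over threshold.
Input overshoot = R × output overshoot = 13.5 dB → input = -21 + 13.5 = -7.5 dBFS.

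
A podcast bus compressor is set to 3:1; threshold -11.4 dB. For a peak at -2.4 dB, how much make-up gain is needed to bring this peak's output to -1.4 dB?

7 dB

Overshoot 9 dB → 9/3 = 3 dB after compression, so the compressed level is -11.4 + 3 = -8.4 dB.
Make-up = target − compressed = -1.4 − (-8.4) = 7 dB.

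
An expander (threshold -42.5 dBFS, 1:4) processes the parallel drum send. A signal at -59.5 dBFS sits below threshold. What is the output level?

The input is 17 dB below the -42.5 dBFS threshold.
A 1:4 expander multiplies undershoot by 4: 17 × 4 = 68 dB below threshold.
Output = -42.5 − 68 = -110.5 dBFS.

-110.5 dBFS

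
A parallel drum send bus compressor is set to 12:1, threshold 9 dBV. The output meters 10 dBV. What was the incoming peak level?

21 dBV

That's 1 dB above the 9 dBV threshold.
Undo the ratio: input overshoot = 1 × 12 = 12 dB, giving input = 21 dBV.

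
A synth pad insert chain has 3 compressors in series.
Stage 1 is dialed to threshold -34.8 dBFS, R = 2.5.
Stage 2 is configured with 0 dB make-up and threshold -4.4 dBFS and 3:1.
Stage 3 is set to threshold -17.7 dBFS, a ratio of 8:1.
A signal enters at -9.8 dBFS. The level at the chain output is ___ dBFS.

-24.8 dBFS

Stage 1: 25 dB above -34.8 dBFS, reduced 2.5:1 to 10 dB above → -24.8 dBFS.
Stage 2: -24.8 dBFS ≤ -4.4 dBFS, so stage 2 doesn't engage; output -24.8 dBFS.
Stage 3: below threshold (-24.8 ≤ -17.7); passes unchanged; output -24.8 dBFS.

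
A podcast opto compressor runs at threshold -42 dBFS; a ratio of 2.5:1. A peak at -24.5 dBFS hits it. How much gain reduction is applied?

10.5 dB

The signal is 17.5 dB above threshold.
After 2.5:1 compression the overshoot becomes 17.5/2.5 = 7 dB.
Gain reduction = 17.5 − 7 = 10.5 dB.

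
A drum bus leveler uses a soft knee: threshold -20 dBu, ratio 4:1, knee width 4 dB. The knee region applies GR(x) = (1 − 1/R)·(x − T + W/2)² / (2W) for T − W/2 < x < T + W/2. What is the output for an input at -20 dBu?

x − T + W/2 = -20 − (-20) + 2 = 2.
GR = (1 − 1/4) × 2² / 8 = 0.75 × 4 / 8 = 0.375 dB.
Output = -20 − 0.375 = -20.375 dBu.

-20.375 dBu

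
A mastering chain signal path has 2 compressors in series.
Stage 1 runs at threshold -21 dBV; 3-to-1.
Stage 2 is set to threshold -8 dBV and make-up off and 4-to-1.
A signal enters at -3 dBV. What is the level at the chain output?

Stage 1: 18 dB above -21 dBV, reduced 3:1 to 6 dB above → -15 dBV.
Stage 2: -15 dBV is at or below the -8 dBV threshold — no compression; output -15 dBV.

-15 dBV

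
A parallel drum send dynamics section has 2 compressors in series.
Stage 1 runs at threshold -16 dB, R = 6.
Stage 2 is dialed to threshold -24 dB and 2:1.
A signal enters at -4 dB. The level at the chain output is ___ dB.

-19 dB

Stage 1: 12 dB above -16 dB, reduced 6:1 to 2 dB above → -14 dB.
Stage 2: 10 dB above -24 dB, reduced 2:1 to 5 dB above → -19 dB.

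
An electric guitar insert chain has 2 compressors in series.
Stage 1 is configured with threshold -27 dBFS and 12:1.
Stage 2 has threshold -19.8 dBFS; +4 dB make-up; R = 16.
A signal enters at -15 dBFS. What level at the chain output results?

-22 dBFS

Stage 1: 12 dB above -27 dBFS, reduced 12:1 to 1 dB above → -26 dBFS.
Stage 2: below threshold (-26 ≤ -19.8); passes unchanged; make-up brings it to -22 dBFS.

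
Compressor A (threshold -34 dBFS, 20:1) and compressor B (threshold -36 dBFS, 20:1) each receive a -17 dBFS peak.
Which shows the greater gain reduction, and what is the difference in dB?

B, by 1.9 dB

A: GR = 17 − 17/20 = 16.15 dB.
B: GR = 19 − 19/20 = 18.05 dB.
B applies 1.9 dB more gain reduction.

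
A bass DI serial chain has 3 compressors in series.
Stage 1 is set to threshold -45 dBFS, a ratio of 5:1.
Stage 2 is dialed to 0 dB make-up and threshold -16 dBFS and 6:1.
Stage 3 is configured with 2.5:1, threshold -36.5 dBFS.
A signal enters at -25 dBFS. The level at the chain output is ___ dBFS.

-41 dBFS

Stage 1: overshoot 20 dB → 20/5 = 4 dB → -41 dBFS.
Stage 2: below threshold (-41 ≤ -16); passes unchanged; output -41 dBFS.
Stage 3: -41 dBFS ≤ -36.5 dBFS, so stage 3 doesn't engage; output -41 dBFS.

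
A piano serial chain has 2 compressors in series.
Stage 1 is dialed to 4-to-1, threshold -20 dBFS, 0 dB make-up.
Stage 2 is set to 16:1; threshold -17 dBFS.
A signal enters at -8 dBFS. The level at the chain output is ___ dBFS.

-17 dBFS

Stage 1: 12 dB above -20 dBFS, reduced 4:1 to 3 dB above → -17 dBFS.
Stage 2: below threshold (-17 ≤ -17); passes unchanged; output -17 dBFS.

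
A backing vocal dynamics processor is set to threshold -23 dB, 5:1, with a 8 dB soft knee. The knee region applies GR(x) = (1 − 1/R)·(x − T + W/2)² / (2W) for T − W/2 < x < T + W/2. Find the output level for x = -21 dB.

x − T + W/2 = -21 − (-23) + 4 = 6.
GR = (1 − 1/5) × 6² / 16 = 0.8 × 36 / 16 = 1.8 dB.
Output = -21 − 1.8 = -22.8 dB.

-22.8 dB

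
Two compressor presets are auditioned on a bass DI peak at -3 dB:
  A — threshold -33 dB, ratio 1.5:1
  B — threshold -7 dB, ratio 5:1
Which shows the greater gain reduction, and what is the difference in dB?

A: 30 dB over, compressed to 20 dB over, so 10 dB of GR.
B: 4 dB over, compressed to 0.8 dB over, so 3.2 dB of GR.
A applies 6.8 dB more gain reduction.

A, by 6.8 dB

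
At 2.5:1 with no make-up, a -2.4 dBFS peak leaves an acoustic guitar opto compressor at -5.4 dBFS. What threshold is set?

Input is 5 dB above T (since output overshoot × R = input overshoot: (-5.4 − T)·2.5 = -2.4 − T gives T = -7.4 dBFS).
Check: -7.4 + (-2.4 − (-7.4))/2.5 = -7.4 + 2 = -5.4 dBFS. ✓

-7.4 dBFS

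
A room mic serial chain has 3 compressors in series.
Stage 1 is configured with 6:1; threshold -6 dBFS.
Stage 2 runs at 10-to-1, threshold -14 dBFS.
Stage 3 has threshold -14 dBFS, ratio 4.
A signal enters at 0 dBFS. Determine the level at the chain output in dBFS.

-13.775 dBFS

Stage 1: overshoot 6 dB → 6/6 = 1 dB → -5 dBFS.
Stage 2: overshoot 9 dB → 9/10 = 0.9 dB → -13.1 dBFS.
Stage 3: overshoot 0.9 dB → 0.9/4 = 0.225 dB → -13.775 dBFS.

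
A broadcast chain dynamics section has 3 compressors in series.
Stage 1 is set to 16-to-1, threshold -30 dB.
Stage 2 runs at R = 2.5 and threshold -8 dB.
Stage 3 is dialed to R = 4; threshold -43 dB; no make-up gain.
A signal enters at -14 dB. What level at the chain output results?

-39.5 dB

Stage 1: 16 dB above -30 dB, reduced 16:1 to 1 dB above → -29 dB.
Stage 2: -29 dB ≤ -8 dB, so stage 2 doesn't engage; output -29 dB.
Stage 3: -29 dB is 14 dB over -43 dB; at 4:1 that becomes 3.5 dB over, giving -39.5 dB.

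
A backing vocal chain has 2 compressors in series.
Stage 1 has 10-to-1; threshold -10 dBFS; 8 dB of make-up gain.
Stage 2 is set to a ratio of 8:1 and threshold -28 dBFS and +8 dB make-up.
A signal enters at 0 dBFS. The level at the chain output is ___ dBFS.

Stage 1: 10 dB above -10 dBFS, reduced 10:1 to 1 dB above → -9 dBFS; +8 dB make-up → -1 dBFS.
Stage 2: overshoot 27 dB → 27/8 = 3.375 dB → -24.625 dBFS; +8 dB make-up → -16.625 dBFS.

-16.625 dBFS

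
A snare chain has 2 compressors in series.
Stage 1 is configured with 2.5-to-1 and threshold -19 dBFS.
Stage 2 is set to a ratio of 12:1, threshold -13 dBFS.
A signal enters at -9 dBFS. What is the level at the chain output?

Stage 1: 10 dB above -19 dBFS, reduced 2.5:1 to 4 dB above → -15 dBFS.
Stage 2: -15 dBFS ≤ -13 dBFS, so stage 2 doesn't engage; output -15 dBFS.

-15 dBFS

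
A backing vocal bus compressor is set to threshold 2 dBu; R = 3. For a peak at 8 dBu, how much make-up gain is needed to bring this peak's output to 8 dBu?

Without make-up, output = threshold + overshoot/3 = 2 + 2 = 4 dBu.
Gap to target: 4 dB.

4 dB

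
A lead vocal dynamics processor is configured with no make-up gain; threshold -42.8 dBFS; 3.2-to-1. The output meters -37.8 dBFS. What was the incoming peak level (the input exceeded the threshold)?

Post-compression overshoot = -37.8 − (-42.8) = 5 dB.
Before 3.2:1 compression the overshoot was 5 × 3.2 = 16 dB, so input = -42.8 + 16 = -26.8 dBFS.

-26.8 dBFS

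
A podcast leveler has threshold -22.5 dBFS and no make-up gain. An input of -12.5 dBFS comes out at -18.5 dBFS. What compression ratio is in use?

2.5:1

Input overshoot = -12.5 − (-22.5) = 10 dB; output overshoot = -18.5 − (-22.5) = 4 dB.
Ratio = 10 / 4 = 2.5.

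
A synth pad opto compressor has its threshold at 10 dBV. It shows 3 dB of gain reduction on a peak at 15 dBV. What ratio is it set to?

Input overshoot = 15 − 10 = 5 dB.
Output overshoot = 5 − 3 = 2 dB.
Ratio = input overshoot / output overshoot = 5 / 2 = 2.5.

2.5:1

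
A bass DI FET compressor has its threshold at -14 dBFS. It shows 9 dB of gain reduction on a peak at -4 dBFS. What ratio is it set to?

Input overshoot = -4 − (-14) = 10 dB.
Output overshoot = 10 − 9 = 1 dB.
Ratio = input overshoot / output overshoot = 10 / 1 = 10.

10:1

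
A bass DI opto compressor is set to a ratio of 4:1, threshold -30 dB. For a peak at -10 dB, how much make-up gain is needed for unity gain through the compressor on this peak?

Overshoot 20 dB → 20/4 = 5 dB after compression, so the compressed level is -30 + 5 = -25 dB.
Make-up = target − compressed = -10 − (-25) = 15 dB.

15 dB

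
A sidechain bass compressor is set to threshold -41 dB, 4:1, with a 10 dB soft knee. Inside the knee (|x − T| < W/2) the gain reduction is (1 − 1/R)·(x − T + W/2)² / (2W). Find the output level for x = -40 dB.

-41.35 dB

x − T + W/2 = -40 − (-41) + 5 = 6.
GR = (1 − 1/4) × 6² / 20 = 0.75 × 36 / 20 = 1.35 dB.
Output = -40 − 1.35 = -41.35 dB.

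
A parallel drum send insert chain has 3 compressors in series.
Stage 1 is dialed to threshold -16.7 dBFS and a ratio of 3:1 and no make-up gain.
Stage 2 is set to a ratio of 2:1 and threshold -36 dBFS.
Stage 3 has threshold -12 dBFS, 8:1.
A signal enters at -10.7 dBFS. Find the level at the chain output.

Stage 1: overshoot 6 dB → 6/3 = 2 dB → -14.7 dBFS.
Stage 2: overshoot 21.3 dB → 21.3/2 = 10.65 dB → -25.35 dBFS.
Stage 3: -25.35 dBFS ≤ -12 dBFS, so stage 3 doesn't engage; output -25.35 dBFS.

-25.35 dBFS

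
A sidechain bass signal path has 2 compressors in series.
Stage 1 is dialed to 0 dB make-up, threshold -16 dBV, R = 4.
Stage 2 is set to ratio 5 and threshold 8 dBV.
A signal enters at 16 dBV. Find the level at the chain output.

Stage 1: overshoot 32 dB → 32/4 = 8 dB → -8 dBV.
Stage 2: -8 dBV ≤ 8 dBV, so stage 2 doesn't engage; output -8 dBV.

-8 dBV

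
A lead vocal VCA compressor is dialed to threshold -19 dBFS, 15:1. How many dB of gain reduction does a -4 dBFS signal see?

-4 dBFS exceeds the threshold by 15 dB.
After 15:1 compression the overshoot becomes 15/15 = 1 dB.
Gain reduction = 15 − 1 = 14 dB.

14 dB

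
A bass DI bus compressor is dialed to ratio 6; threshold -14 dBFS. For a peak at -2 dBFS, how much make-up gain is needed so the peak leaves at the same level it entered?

Without make-up, output = threshold + overshoot/6 = -14 + 2 = -12 dBFS.
Gap to target: 10 dB.

10 dB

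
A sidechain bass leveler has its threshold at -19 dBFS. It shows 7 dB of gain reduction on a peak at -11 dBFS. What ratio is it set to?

Input overshoot = -11 − (-19) = 8 dB.
Output overshoot = 8 − 7 = 1 dB.
Ratio = input overshoot / output overshoot = 8 / 1 = 8.

8:1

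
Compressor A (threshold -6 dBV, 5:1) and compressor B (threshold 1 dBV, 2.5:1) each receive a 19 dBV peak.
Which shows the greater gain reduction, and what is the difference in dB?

A, by 9.2 dB

A: overshoot 25 dB → output overshoot 5 dB → GR 20 dB.
B: overshoot 18 dB → output overshoot 7.2 dB → GR 10.8 dB.
Difference: 9.2 dB in favour of A.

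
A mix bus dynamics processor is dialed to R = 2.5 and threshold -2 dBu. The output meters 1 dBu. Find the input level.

5.5 dBu

The compressed level sits 1 − (-2) = 3 dB over threshold.
Undo the ratio: input overshoot = 3 × 2.5 = 7.5 dB, giving input = 5.5 dBu.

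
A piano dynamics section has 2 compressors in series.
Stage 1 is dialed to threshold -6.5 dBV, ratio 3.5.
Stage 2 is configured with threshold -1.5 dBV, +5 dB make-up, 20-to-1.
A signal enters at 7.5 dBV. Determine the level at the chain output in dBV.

Stage 1: overshoot 14 dB → 14/3.5 = 4 dB → -2.5 dBV.
Stage 2: -2.5 dBV is at or below the -1.5 dBV threshold — no compression; make-up brings it to 2.5 dBV.

2.5 dBV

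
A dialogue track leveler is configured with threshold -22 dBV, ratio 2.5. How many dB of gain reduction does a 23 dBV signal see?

Overshoot = 23 − (-22) = 45 dB.
After 2.5:1 compression the overshoot becomes 45/2.5 = 18 dB.
So the signal is attenuated by 45 − 18 = 27 dB.

27 dB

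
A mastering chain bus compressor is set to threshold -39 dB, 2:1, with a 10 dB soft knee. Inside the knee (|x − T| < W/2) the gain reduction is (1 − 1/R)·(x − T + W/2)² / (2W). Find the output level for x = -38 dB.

-38.9 dB

x − T + W/2 = -38 − (-39) + 5 = 6.
GR = (1 − 1/2) × 6² / 20 = 0.5 × 36 / 20 = 0.9 dB.
Output = -38 − 0.9 = -38.9 dB.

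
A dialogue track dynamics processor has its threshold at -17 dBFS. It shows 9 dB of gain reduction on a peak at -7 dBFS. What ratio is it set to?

10:1

Input overshoot = -7 − (-17) = 10 dB.
Output overshoot = 10 − 9 = 1 dB.
Ratio = input overshoot / output overshoot = 10 / 1 = 10.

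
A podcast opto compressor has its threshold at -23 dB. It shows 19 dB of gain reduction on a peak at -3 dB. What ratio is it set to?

20:1

Input overshoot = -3 − (-23) = 20 dB.
Output overshoot = 20 − 19 = 1 dB.
Ratio = input overshoot / output overshoot = 20 / 1 = 20.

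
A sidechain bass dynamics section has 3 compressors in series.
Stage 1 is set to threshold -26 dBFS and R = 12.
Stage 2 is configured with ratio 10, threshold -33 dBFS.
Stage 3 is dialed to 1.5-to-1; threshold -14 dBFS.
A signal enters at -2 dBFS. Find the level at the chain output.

Stage 1: 24 dB above -26 dBFS, reduced 12:1 to 2 dB above → -24 dBFS.
Stage 2: overshoot 9 dB → 9/10 = 0.9 dB → -32.1 dBFS.
Stage 3: -32.1 dBFS is at or below the -14 dBFS threshold — no compression; output -32.1 dBFS.

-32.1 dBFS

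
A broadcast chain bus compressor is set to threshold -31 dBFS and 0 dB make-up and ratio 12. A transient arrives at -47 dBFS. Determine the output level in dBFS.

-47 dBFS

-47 dBFS is 16 dB below the -31 dBFS threshold, so no gain reduction is applied.
Output = input = -47 dBFS.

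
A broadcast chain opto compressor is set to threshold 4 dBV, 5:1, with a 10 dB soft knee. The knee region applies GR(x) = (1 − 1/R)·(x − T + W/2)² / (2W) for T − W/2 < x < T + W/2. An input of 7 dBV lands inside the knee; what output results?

4.44 dBV

x − T + W/2 = 7 − 4 + 5 = 8.
GR = (1 − 1/5) × 8² / 20 = 0.8 × 64 / 20 = 2.56 dB.
Output = 7 − 2.56 = 4.44 dBV.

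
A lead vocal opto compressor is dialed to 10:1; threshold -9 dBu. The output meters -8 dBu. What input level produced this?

The compressed level sits -8 − (-9) = 1 dB over threshold.
Input overshoot = R × output overshoot = 10 dB → input = -9 + 10 = 1 dBu.

1 dBu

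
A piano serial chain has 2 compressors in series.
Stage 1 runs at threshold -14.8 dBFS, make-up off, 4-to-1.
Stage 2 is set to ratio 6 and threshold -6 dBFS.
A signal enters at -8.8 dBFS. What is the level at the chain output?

-13.3 dBFS

Stage 1: 6 dB above -14.8 dBFS, reduced 4:1 to 1.5 dB above → -13.3 dBFS.
Stage 2: below threshold (-13.3 ≤ -6); passes unchanged; output -13.3 dBFS.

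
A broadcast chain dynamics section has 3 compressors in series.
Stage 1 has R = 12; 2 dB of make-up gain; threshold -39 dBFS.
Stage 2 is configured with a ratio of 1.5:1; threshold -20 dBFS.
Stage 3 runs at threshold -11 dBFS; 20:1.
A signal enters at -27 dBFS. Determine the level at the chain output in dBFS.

-36 dBFS

Stage 1: overshoot 12 dB → 12/12 = 1 dB → -38 dBFS; +2 dB make-up → -36 dBFS.
Stage 2: -36 dBFS ≤ -20 dBFS, so stage 2 doesn't engage; output -36 dBFS.
Stage 3: -36 dBFS ≤ -11 dBFS, so stage 3 doesn't engage; output -36 dBFS.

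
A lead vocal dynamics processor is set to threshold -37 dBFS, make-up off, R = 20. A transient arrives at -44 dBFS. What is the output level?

-44 dBFS

-44 dBFS is 7 dB below the -37 dBFS threshold, so no gain reduction is applied.
Output = input = -44 dBFS.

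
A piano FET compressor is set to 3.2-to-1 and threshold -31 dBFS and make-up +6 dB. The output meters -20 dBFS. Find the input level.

-15 dBFS

Remove make-up: -20 − 6 = -26 dBFS.
Post-compression overshoot = -26 − (-31) = 5 dB.
Before 3.2:1 compression the overshoot was 5 × 3.2 = 16 dB, so input = -31 + 16 = -15 dBFS.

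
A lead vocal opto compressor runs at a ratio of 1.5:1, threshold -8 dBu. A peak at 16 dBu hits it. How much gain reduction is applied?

16 dBu exceeds the threshold by 24 dB.
After 1.5:1 compression the overshoot becomes 24/1.5 = 16 dB.
So the signal is attenuated by 24 − 16 = 8 dB.

8 dB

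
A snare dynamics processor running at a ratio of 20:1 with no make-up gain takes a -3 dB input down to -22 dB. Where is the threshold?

-23 dB

Gain reduction = -3 − (-22) = 19 dB; output overshoot = GR / (R − 1) = 19 / 19 = 1 dB.
Threshold = output − output overshoot = -22 − 1 = -23 dB.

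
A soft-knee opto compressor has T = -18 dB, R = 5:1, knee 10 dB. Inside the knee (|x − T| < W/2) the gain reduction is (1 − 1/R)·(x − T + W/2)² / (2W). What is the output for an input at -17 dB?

-18.44 dB

x − T + W/2 = -17 − (-18) + 5 = 6.
GR = (1 − 1/5) × 6² / 20 = 0.8 × 36 / 20 = 1.44 dB.
Output = -17 − 1.44 = -18.44 dB.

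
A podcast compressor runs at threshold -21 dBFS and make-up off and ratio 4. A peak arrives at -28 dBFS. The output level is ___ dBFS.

-28 dBFS

-28 dBFS is 7 dB below the -21 dBFS threshold, so no gain reduction is applied.
Output = input = -28 dBFS.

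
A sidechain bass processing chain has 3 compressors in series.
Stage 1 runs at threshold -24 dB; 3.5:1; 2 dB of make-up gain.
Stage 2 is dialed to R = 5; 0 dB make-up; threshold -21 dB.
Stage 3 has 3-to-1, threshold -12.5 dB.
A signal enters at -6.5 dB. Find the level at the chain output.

Stage 1: overshoot 17.5 dB → 17.5/3.5 = 5 dB → -19 dB; +2 dB make-up → -17 dB.
Stage 2: 4 dB above -21 dB, reduced 5:1 to 0.8 dB above → -20.2 dB.
Stage 3: -20.2 dB ≤ -12.5 dB, so stage 3 doesn't engage; output -20.2 dB.

-20.2 dB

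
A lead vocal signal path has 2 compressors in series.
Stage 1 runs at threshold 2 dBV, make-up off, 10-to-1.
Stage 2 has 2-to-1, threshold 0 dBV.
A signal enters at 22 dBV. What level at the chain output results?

Stage 1: 22 dBV is 20 dB over 2 dBV; at 10:1 that becomes 2 dB over, giving 4 dBV.
Stage 2: overshoot 4 dB → 4/2 = 2 dB → 2 dBV.

2 dBV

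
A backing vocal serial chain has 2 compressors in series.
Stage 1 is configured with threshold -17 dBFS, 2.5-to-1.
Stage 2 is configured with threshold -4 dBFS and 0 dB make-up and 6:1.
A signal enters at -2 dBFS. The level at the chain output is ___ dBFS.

Stage 1: overshoot 15 dB → 15/2.5 = 6 dB → -11 dBFS.
Stage 2: -11 dBFS is at or below the -4 dBFS threshold — no compression; output -11 dBFS.

-11 dBFS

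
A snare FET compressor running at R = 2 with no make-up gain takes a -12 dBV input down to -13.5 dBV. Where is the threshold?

-15 dBV

Gain reduction = -12 − (-13.5) = 1.5 dB; output overshoot = GR / (R − 1) = 1.5 / 1 = 1.5 dB.
Threshold = output − output overshoot = -13.5 − 1.5 = -15 dBV.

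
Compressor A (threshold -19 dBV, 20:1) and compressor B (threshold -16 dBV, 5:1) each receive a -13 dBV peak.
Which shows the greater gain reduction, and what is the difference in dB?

A: GR = 6 − 6/20 = 5.7 dB.
B: GR = 3 − 3/5 = 2.4 dB.
A applies 3.3 dB more gain reduction.

A, by 3.3 dB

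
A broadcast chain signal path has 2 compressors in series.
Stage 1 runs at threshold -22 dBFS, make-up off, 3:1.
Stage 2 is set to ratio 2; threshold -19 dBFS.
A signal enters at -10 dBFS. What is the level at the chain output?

-18.5 dBFS

Stage 1: 12 dB above -22 dBFS, reduced 3:1 to 4 dB above → -18 dBFS.
Stage 2: overshoot 1 dB → 1/2 = 0.5 dB → -18.5 dBFS.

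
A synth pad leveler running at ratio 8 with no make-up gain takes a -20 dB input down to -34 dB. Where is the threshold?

Gain reduction = -20 − (-34) = 14 dB; output overshoot = GR / (R − 1) = 14 / 7 = 2 dB.
Threshold = output − output overshoot = -34 − 2 = -36 dB.

-36 dB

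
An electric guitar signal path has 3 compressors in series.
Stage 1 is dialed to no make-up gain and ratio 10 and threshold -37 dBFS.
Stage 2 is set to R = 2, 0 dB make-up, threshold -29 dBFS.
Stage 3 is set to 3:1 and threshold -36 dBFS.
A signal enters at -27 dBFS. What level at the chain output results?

Stage 1: 10 dB above -37 dBFS, reduced 10:1 to 1 dB above → -36 dBFS.
Stage 2: -36 dBFS is at or below the -29 dBFS threshold — no compression; output -36 dBFS.
Stage 3: -36 dBFS ≤ -36 dBFS, so stage 3 doesn't engage; output -36 dBFS.

-36 dBFS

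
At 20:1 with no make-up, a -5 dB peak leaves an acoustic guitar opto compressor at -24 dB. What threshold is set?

Let T be the threshold. Output overshoot = (input overshoot)/R, so -24 − T = (-5 − T)/20.
20·(-24 − T) = -5 − T → 19·T = -480 − (-5) = -475.
T = -475/19 = -25 dB.

-25 dB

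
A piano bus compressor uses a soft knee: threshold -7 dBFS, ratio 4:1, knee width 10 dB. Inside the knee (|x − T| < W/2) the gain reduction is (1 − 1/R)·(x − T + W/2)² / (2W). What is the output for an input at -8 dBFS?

-8.6 dBFS

x − T + W/2 = -8 − (-7) + 5 = 4.
GR = (1 − 1/4) × 4² / 20 = 0.75 × 16 / 20 = 0.6 dB.
Output = -8 − 0.6 = -8.6 dBFS.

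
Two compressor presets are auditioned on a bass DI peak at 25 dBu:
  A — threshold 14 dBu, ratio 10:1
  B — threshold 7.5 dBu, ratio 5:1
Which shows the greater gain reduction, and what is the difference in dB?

A: 11 dB over, compressed to 1.1 dB over, so 9.9 dB of GR.
B: 17.5 dB over, compressed to 3.5 dB over, so 14 dB of GR.
B applies 4.1 dB more gain reduction.

B, by 4.1 dB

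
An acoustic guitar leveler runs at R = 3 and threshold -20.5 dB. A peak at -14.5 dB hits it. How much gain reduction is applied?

-14.5 dB exceeds the threshold by 6 dB.
A 3:1 ratio leaves 2 dB of that excess.
Gain reduction = 6 − 2 = 4 dB.

4 dB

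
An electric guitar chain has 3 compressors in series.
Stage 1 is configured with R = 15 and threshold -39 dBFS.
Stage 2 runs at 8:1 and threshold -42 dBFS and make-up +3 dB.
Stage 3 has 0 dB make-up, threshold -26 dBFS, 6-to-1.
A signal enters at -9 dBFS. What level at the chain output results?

Stage 1: overshoot 30 dB → 30/15 = 2 dB → -37 dBFS.
Stage 2: overshoot 5 dB → 5/8 = 0.625 dB → -41.375 dBFS; +3 dB make-up → -38.375 dBFS.
Stage 3: -38.375 dBFS is at or below the -26 dBFS threshold — no compression; output -38.375 dBFS.

-38.375 dBFS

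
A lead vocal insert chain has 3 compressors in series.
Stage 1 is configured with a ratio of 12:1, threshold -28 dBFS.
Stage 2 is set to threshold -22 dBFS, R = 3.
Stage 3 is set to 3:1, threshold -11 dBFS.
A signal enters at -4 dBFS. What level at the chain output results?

-26 dBFS

Stage 1: overshoot 24 dB → 24/12 = 2 dB → -26 dBFS.
Stage 2: below threshold (-26 ≤ -22); passes unchanged; output -26 dBFS.
Stage 3: below threshold (-26 ≤ -11); passes unchanged; output -26 dBFS.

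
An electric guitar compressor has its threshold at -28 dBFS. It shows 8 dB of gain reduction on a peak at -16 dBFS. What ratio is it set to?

3:1

Input overshoot = -16 − (-28) = 12 dB.
Output overshoot = 12 − 8 = 4 dB.
Ratio = input overshoot / output overshoot = 12 / 4 = 3.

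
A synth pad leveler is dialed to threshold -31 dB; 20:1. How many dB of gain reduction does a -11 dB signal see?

Overshoot = -11 − (-31) = 20 dB.
A 20:1 ratio leaves 1 dB of that excess.
GR = overshoot in − overshoot out = 20 − 1 = 19 dB.

19 dB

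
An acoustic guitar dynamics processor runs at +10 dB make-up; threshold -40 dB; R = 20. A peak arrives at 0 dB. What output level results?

-28 dB

The input is 40 dB above the -40 dB threshold.
The 40 dB excess becomes 2 dB after 20:1 reduction.
So the level is -40 + 2 = -38 dB; make-up adds 10 dB, giving -28 dB.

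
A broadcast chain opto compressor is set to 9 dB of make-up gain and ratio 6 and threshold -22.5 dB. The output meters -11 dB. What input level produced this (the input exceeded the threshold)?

Stripping the +9 dB make-up gives -20 dB at the gain stage.
Post-compression overshoot = -20 − (-22.5) = 2.5 dB.
Undo the ratio: input overshoot = 2.5 × 6 = 15 dB, giving input = -7.5 dB.

-7.5 dB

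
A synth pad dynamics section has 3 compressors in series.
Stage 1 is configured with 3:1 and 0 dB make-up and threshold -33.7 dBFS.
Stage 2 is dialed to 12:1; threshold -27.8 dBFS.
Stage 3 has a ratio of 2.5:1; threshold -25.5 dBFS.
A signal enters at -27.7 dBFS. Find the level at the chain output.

-31.7 dBFS

Stage 1: -27.7 dBFS is 6 dB over -33.7 dBFS; at 3:1 that becomes 2 dB over, giving -31.7 dBFS.
Stage 2: -31.7 dBFS is at or below the -27.8 dBFS threshold — no compression; output -31.7 dBFS.
Stage 3: below threshold (-31.7 ≤ -25.5); passes unchanged; output -31.7 dBFS.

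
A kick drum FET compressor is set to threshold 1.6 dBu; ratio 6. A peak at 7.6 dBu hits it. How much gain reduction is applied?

5 dB

Overshoot = 7.6 − 1.6 = 6 dB.
A 6:1 ratio leaves 1 dB of that excess.
GR = overshoot in − overshoot out = 6 − 1 = 5 dB.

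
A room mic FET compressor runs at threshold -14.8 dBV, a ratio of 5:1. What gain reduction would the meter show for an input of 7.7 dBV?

18 dB

Overshoot = 7.7 − (-14.8) = 22.5 dB.
After 5:1 compression the overshoot becomes 22.5/5 = 4.5 dB.
So the signal is attenuated by 22.5 − 4.5 = 18 dB.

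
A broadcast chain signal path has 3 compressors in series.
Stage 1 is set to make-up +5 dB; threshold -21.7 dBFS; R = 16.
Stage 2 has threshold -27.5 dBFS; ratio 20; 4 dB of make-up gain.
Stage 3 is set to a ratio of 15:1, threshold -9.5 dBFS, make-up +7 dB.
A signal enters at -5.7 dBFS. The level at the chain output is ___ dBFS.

-15.91 dBFS

Stage 1: overshoot 16 dB → 16/16 = 1 dB → -20.7 dBFS; +5 dB make-up → -15.7 dBFS.
Stage 2: -15.7 dBFS is 11.8 dB over -27.5 dBFS; at 20:1 that becomes 0.59 dB over, giving -26.91 dBFS; +4 dB make-up → -22.91 dBFS.
Stage 3: -22.91 dBFS ≤ -9.5 dBFS, so stage 3 doesn't engage; make-up brings it to -15.91 dBFS.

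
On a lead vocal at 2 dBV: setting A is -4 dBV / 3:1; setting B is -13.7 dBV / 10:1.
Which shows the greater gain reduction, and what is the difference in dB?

B, by 10.13 dB

A: 6 dB over, compressed to 2 dB over, so 4 dB of GR.
B: 15.7 dB over, compressed to 1.57 dB over, so 14.13 dB of GR.
B reduces 10.13 dB more.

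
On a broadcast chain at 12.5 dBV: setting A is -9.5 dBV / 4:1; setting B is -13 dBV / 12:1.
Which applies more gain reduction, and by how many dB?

B, by 6.875 dB

A: overshoot 22 dB → output overshoot 5.5 dB → GR 16.5 dB.
B: overshoot 25.5 dB → output overshoot 2.125 dB → GR 23.375 dB.
B reduces 6.875 dB more.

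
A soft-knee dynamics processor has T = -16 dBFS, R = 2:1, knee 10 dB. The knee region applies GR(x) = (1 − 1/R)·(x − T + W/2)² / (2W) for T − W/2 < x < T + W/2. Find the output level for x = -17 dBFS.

x − T + W/2 = -17 − (-16) + 5 = 4.
GR = (1 − 1/2) × 4² / 20 = 0.5 × 16 / 20 = 0.4 dB.
Output = -17 − 0.4 = -17.4 dBFS.

-17.4 dBFS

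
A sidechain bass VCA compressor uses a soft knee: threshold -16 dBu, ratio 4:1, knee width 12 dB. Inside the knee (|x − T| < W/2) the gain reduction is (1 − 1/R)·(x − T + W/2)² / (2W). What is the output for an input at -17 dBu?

x − T + W/2 = -17 − (-16) + 6 = 5.
GR = (1 − 1/4) × 5² / 24 = 0.75 × 25 / 24 = 0.78125 dB.
Output = -17 − 0.78125 = -17.78125 dBu.

-17.78125 dBu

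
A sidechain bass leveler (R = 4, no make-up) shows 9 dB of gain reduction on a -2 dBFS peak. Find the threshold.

Let T be the threshold. Output overshoot = (input overshoot)/R, so -11 − T = (-2 − T)/4.
4·(-11 − T) = -2 − T → 3·T = -44 − (-2) = -42.
T = -42/3 = -14 dBFS.

-14 dBFS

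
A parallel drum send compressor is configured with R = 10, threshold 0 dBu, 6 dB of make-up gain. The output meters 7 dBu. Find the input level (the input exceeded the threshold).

10 dBu

Before make-up, the level was 7 − 6 = 1 dBu.
The compressed level sits 1 − 0 = 1 dB over threshold.
Before 10:1 compression the overshoot was 1 × 10 = 10 dB, so input = 0 + 10 = 10 dBu.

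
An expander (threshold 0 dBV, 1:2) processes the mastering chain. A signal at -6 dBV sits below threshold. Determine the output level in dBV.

-12 dBV

Below threshold, a 1:2 expander applies gain = (2−1)×(T − x) of attenuation.
(2−1) × 6 = 6 dB, so output = -6 − 6 = -12 dBV.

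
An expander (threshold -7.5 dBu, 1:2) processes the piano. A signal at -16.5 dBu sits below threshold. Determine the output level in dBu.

Undershoot = (-7.5) − (-16.5) = 9 dB.
At 1:2, that expands to 18 dB under threshold.
Output = -7.5 − 18 = -25.5 dBu.

-25.5 dBu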